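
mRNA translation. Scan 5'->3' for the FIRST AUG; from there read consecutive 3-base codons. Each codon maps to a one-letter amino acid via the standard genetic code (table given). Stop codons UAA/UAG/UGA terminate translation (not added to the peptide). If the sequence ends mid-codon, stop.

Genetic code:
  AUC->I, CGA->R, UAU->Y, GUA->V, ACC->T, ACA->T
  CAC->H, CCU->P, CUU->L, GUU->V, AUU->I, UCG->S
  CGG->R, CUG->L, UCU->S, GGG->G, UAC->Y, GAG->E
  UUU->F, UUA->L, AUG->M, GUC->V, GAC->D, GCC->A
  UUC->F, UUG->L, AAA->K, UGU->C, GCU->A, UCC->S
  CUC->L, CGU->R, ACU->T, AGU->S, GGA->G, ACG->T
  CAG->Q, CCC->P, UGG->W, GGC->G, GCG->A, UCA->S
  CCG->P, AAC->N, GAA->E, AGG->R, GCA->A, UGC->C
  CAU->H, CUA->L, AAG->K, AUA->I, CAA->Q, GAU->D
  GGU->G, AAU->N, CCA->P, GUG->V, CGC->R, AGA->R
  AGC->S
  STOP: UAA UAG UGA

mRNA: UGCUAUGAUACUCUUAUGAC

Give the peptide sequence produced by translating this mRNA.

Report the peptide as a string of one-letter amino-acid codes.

start AUG at pos 4
pos 4: AUG -> M; peptide=M
pos 7: AUA -> I; peptide=MI
pos 10: CUC -> L; peptide=MIL
pos 13: UUA -> L; peptide=MILL
pos 16: UGA -> STOP

Answer: MILL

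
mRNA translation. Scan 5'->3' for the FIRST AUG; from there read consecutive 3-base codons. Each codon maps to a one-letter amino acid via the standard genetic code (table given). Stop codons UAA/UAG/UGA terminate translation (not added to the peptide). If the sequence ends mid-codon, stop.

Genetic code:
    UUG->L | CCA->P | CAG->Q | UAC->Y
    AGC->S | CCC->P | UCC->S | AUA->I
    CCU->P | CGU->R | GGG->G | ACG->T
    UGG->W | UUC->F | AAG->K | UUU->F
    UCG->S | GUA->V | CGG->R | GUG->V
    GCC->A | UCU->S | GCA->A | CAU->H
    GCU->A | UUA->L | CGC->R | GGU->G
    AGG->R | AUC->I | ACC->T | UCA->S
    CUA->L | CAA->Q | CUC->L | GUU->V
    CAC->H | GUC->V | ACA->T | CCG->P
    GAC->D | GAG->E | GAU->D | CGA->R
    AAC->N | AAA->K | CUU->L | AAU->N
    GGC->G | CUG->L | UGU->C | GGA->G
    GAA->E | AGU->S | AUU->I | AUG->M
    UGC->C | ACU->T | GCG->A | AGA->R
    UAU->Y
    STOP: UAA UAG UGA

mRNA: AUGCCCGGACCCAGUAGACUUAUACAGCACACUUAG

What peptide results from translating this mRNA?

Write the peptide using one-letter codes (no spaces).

Answer: MPGPSRLIQHT

Derivation:
start AUG at pos 0
pos 0: AUG -> M; peptide=M
pos 3: CCC -> P; peptide=MP
pos 6: GGA -> G; peptide=MPG
pos 9: CCC -> P; peptide=MPGP
pos 12: AGU -> S; peptide=MPGPS
pos 15: AGA -> R; peptide=MPGPSR
pos 18: CUU -> L; peptide=MPGPSRL
pos 21: AUA -> I; peptide=MPGPSRLI
pos 24: CAG -> Q; peptide=MPGPSRLIQ
pos 27: CAC -> H; peptide=MPGPSRLIQH
pos 30: ACU -> T; peptide=MPGPSRLIQHT
pos 33: UAG -> STOP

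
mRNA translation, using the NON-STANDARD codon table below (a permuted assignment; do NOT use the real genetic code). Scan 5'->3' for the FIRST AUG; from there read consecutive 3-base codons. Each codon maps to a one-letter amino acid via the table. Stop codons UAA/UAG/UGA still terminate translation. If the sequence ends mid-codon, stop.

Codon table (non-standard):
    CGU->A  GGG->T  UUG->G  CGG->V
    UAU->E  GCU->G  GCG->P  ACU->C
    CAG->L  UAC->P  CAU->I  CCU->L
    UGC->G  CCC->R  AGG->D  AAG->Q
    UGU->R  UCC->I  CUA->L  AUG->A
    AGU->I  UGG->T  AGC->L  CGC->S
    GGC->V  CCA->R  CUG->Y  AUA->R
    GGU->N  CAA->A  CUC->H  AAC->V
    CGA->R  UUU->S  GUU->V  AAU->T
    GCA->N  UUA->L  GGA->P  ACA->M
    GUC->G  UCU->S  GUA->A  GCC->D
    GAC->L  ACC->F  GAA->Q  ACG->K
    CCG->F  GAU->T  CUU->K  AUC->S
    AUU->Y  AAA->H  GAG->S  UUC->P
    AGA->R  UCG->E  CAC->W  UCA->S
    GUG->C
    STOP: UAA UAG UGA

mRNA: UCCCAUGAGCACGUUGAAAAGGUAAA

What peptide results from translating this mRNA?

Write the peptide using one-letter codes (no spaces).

Answer: ALKGHD

Derivation:
start AUG at pos 4
pos 4: AUG -> A; peptide=A
pos 7: AGC -> L; peptide=AL
pos 10: ACG -> K; peptide=ALK
pos 13: UUG -> G; peptide=ALKG
pos 16: AAA -> H; peptide=ALKGH
pos 19: AGG -> D; peptide=ALKGHD
pos 22: UAA -> STOP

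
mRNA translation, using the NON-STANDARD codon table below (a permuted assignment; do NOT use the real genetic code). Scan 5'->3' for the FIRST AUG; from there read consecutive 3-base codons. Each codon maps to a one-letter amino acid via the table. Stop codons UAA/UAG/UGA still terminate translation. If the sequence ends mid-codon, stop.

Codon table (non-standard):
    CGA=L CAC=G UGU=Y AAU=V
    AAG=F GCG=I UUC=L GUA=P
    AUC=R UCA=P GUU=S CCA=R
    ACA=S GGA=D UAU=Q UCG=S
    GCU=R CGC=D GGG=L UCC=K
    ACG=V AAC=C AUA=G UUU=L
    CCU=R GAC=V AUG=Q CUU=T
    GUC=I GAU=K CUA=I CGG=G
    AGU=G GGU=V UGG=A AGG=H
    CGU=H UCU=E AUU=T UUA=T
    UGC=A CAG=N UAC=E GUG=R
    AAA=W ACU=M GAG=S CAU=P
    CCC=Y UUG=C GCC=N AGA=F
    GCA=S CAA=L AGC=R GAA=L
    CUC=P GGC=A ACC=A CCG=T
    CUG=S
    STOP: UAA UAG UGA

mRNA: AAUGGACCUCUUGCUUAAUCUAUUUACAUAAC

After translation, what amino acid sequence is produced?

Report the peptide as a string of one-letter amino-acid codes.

Answer: QVPCTVILS

Derivation:
start AUG at pos 1
pos 1: AUG -> Q; peptide=Q
pos 4: GAC -> V; peptide=QV
pos 7: CUC -> P; peptide=QVP
pos 10: UUG -> C; peptide=QVPC
pos 13: CUU -> T; peptide=QVPCT
pos 16: AAU -> V; peptide=QVPCTV
pos 19: CUA -> I; peptide=QVPCTVI
pos 22: UUU -> L; peptide=QVPCTVIL
pos 25: ACA -> S; peptide=QVPCTVILS
pos 28: UAA -> STOP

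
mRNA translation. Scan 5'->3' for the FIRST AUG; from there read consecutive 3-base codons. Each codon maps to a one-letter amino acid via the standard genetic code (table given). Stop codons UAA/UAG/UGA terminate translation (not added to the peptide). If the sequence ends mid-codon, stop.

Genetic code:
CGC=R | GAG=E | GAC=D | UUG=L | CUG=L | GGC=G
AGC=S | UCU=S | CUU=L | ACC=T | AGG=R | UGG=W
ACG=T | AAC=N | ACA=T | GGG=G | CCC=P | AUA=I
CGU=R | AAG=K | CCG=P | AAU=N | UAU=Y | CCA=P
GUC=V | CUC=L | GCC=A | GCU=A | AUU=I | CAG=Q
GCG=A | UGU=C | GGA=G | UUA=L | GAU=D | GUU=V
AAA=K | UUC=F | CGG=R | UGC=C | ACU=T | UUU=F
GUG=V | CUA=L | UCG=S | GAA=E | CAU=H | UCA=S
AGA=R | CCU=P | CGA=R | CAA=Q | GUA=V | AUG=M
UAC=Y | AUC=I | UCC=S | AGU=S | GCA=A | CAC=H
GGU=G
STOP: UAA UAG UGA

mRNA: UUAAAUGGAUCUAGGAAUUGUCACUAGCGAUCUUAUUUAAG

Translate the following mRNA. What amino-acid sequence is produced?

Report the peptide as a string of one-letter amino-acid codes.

Answer: MDLGIVTSDLI

Derivation:
start AUG at pos 4
pos 4: AUG -> M; peptide=M
pos 7: GAU -> D; peptide=MD
pos 10: CUA -> L; peptide=MDL
pos 13: GGA -> G; peptide=MDLG
pos 16: AUU -> I; peptide=MDLGI
pos 19: GUC -> V; peptide=MDLGIV
pos 22: ACU -> T; peptide=MDLGIVT
pos 25: AGC -> S; peptide=MDLGIVTS
pos 28: GAU -> D; peptide=MDLGIVTSD
pos 31: CUU -> L; peptide=MDLGIVTSDL
pos 34: AUU -> I; peptide=MDLGIVTSDLI
pos 37: UAA -> STOP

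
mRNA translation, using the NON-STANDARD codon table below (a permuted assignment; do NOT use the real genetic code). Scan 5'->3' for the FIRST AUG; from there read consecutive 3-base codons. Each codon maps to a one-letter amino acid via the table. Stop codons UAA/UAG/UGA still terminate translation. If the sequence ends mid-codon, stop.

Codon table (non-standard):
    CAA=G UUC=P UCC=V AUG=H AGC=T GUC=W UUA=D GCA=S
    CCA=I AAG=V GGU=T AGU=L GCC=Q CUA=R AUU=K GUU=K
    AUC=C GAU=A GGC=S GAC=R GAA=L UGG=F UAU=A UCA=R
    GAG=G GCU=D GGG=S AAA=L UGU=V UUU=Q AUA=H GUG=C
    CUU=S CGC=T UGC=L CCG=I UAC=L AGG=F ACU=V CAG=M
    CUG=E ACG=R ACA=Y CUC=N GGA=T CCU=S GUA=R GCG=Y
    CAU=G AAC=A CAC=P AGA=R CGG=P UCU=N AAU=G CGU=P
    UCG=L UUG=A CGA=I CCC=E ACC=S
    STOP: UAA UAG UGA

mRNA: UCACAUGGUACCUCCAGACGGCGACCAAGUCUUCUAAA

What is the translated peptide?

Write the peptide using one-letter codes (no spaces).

Answer: HRSIRSRGWP

Derivation:
start AUG at pos 4
pos 4: AUG -> H; peptide=H
pos 7: GUA -> R; peptide=HR
pos 10: CCU -> S; peptide=HRS
pos 13: CCA -> I; peptide=HRSI
pos 16: GAC -> R; peptide=HRSIR
pos 19: GGC -> S; peptide=HRSIRS
pos 22: GAC -> R; peptide=HRSIRSR
pos 25: CAA -> G; peptide=HRSIRSRG
pos 28: GUC -> W; peptide=HRSIRSRGW
pos 31: UUC -> P; peptide=HRSIRSRGWP
pos 34: UAA -> STOP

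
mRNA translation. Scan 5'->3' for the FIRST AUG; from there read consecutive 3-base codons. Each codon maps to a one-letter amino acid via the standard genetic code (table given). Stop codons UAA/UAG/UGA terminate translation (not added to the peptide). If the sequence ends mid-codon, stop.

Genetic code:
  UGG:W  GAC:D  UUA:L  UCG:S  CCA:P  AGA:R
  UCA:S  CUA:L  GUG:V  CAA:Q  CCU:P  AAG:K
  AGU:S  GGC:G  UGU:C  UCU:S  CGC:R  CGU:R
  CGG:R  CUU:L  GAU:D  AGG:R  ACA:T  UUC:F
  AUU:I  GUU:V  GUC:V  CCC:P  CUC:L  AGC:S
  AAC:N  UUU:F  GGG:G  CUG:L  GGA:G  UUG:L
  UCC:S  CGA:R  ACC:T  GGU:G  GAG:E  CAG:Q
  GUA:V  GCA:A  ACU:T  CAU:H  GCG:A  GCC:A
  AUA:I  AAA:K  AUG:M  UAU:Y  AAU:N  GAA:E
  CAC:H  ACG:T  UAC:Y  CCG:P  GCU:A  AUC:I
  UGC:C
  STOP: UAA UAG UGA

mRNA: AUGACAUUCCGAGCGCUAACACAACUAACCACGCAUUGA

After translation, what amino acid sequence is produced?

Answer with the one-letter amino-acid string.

Answer: MTFRALTQLTTH

Derivation:
start AUG at pos 0
pos 0: AUG -> M; peptide=M
pos 3: ACA -> T; peptide=MT
pos 6: UUC -> F; peptide=MTF
pos 9: CGA -> R; peptide=MTFR
pos 12: GCG -> A; peptide=MTFRA
pos 15: CUA -> L; peptide=MTFRAL
pos 18: ACA -> T; peptide=MTFRALT
pos 21: CAA -> Q; peptide=MTFRALTQ
pos 24: CUA -> L; peptide=MTFRALTQL
pos 27: ACC -> T; peptide=MTFRALTQLT
pos 30: ACG -> T; peptide=MTFRALTQLTT
pos 33: CAU -> H; peptide=MTFRALTQLTTH
pos 36: UGA -> STOP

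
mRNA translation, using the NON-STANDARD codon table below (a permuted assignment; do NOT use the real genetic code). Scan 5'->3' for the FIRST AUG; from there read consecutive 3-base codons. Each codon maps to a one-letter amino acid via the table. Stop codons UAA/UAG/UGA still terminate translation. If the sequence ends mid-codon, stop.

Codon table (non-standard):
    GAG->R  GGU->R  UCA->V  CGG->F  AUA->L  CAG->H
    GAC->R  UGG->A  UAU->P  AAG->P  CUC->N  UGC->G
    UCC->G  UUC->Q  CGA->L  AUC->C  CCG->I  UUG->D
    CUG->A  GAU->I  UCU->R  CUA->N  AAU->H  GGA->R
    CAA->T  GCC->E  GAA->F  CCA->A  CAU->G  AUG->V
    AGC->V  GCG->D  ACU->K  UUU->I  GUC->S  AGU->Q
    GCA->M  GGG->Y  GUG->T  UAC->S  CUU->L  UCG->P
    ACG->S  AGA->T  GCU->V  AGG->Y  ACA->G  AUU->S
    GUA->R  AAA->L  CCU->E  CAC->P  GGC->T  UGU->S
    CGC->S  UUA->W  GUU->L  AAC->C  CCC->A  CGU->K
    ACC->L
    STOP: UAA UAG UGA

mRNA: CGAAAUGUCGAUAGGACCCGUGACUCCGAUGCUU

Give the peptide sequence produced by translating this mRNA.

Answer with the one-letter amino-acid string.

start AUG at pos 4
pos 4: AUG -> V; peptide=V
pos 7: UCG -> P; peptide=VP
pos 10: AUA -> L; peptide=VPL
pos 13: GGA -> R; peptide=VPLR
pos 16: CCC -> A; peptide=VPLRA
pos 19: GUG -> T; peptide=VPLRAT
pos 22: ACU -> K; peptide=VPLRATK
pos 25: CCG -> I; peptide=VPLRATKI
pos 28: AUG -> V; peptide=VPLRATKIV
pos 31: CUU -> L; peptide=VPLRATKIVL
pos 34: only 0 nt remain (<3), stop (end of mRNA)

Answer: VPLRATKIVL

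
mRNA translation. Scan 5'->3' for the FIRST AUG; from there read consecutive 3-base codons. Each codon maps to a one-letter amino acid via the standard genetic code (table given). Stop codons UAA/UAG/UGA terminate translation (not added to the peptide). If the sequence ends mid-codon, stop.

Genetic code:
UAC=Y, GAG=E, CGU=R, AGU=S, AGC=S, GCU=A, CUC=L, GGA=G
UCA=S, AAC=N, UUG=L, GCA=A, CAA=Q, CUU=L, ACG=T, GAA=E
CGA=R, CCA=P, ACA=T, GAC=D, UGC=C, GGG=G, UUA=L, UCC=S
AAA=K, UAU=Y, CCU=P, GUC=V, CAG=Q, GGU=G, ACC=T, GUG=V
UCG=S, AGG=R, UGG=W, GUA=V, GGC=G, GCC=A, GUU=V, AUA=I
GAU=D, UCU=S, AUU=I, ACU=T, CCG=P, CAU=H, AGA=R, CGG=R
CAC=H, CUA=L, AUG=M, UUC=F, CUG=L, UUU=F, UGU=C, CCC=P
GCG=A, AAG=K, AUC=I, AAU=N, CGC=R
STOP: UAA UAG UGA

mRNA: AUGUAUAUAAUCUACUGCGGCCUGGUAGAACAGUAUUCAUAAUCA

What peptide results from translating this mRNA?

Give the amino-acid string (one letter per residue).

start AUG at pos 0
pos 0: AUG -> M; peptide=M
pos 3: UAU -> Y; peptide=MY
pos 6: AUA -> I; peptide=MYI
pos 9: AUC -> I; peptide=MYII
pos 12: UAC -> Y; peptide=MYIIY
pos 15: UGC -> C; peptide=MYIIYC
pos 18: GGC -> G; peptide=MYIIYCG
pos 21: CUG -> L; peptide=MYIIYCGL
pos 24: GUA -> V; peptide=MYIIYCGLV
pos 27: GAA -> E; peptide=MYIIYCGLVE
pos 30: CAG -> Q; peptide=MYIIYCGLVEQ
pos 33: UAU -> Y; peptide=MYIIYCGLVEQY
pos 36: UCA -> S; peptide=MYIIYCGLVEQYS
pos 39: UAA -> STOP

Answer: MYIIYCGLVEQYS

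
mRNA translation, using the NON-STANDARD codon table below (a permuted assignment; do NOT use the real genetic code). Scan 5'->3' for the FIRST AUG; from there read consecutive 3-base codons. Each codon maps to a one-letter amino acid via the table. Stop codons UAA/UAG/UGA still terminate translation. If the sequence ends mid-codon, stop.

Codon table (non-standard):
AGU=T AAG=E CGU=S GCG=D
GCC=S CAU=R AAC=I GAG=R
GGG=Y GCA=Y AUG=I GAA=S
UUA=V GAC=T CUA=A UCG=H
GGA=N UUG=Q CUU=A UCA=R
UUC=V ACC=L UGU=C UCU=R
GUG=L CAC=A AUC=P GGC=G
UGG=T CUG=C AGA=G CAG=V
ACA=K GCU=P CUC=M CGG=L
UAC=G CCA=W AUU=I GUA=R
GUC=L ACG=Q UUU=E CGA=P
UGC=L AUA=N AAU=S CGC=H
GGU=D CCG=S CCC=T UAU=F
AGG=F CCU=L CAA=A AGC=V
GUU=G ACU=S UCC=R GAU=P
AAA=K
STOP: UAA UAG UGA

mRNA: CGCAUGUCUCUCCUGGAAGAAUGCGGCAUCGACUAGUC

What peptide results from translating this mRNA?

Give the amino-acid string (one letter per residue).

Answer: IRMCSSLGPT

Derivation:
start AUG at pos 3
pos 3: AUG -> I; peptide=I
pos 6: UCU -> R; peptide=IR
pos 9: CUC -> M; peptide=IRM
pos 12: CUG -> C; peptide=IRMC
pos 15: GAA -> S; peptide=IRMCS
pos 18: GAA -> S; peptide=IRMCSS
pos 21: UGC -> L; peptide=IRMCSSL
pos 24: GGC -> G; peptide=IRMCSSLG
pos 27: AUC -> P; peptide=IRMCSSLGP
pos 30: GAC -> T; peptide=IRMCSSLGPT
pos 33: UAG -> STOP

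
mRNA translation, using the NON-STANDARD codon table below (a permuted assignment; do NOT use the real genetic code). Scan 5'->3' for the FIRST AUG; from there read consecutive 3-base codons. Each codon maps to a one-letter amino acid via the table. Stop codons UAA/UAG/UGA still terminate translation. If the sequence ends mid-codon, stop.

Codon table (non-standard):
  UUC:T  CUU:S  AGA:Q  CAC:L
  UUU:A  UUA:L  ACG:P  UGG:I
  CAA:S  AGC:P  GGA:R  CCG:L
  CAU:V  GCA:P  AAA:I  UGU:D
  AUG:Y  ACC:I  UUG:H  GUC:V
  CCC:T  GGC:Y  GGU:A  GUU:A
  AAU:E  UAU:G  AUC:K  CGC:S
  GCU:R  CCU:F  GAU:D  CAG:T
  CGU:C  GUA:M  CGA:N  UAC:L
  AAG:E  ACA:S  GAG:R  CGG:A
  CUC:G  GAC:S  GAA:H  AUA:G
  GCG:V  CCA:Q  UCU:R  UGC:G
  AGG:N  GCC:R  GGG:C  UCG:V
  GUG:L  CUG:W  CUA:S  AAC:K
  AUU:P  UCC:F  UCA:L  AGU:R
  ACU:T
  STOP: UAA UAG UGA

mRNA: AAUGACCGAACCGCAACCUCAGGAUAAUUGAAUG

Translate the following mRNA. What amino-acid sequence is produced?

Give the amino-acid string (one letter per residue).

Answer: YIHLSFTDE

Derivation:
start AUG at pos 1
pos 1: AUG -> Y; peptide=Y
pos 4: ACC -> I; peptide=YI
pos 7: GAA -> H; peptide=YIH
pos 10: CCG -> L; peptide=YIHL
pos 13: CAA -> S; peptide=YIHLS
pos 16: CCU -> F; peptide=YIHLSF
pos 19: CAG -> T; peptide=YIHLSFT
pos 22: GAU -> D; peptide=YIHLSFTD
pos 25: AAU -> E; peptide=YIHLSFTDE
pos 28: UGA -> STOP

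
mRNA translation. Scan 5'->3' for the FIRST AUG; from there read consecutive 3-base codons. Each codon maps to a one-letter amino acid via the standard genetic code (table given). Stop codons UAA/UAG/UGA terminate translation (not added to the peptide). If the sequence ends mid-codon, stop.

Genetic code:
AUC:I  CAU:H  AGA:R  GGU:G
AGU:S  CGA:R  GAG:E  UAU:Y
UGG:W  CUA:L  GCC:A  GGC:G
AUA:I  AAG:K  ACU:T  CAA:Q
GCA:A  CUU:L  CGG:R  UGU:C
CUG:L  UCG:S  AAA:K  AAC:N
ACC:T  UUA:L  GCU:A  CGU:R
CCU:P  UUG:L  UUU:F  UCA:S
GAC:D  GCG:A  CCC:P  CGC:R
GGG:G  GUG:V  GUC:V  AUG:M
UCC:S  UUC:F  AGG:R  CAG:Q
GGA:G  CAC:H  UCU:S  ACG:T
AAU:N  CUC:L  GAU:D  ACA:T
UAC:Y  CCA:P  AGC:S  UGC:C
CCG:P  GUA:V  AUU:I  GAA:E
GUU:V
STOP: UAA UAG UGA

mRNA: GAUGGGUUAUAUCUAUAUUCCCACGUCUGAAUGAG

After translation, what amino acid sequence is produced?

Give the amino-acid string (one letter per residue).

start AUG at pos 1
pos 1: AUG -> M; peptide=M
pos 4: GGU -> G; peptide=MG
pos 7: UAU -> Y; peptide=MGY
pos 10: AUC -> I; peptide=MGYI
pos 13: UAU -> Y; peptide=MGYIY
pos 16: AUU -> I; peptide=MGYIYI
pos 19: CCC -> P; peptide=MGYIYIP
pos 22: ACG -> T; peptide=MGYIYIPT
pos 25: UCU -> S; peptide=MGYIYIPTS
pos 28: GAA -> E; peptide=MGYIYIPTSE
pos 31: UGA -> STOP

Answer: MGYIYIPTSE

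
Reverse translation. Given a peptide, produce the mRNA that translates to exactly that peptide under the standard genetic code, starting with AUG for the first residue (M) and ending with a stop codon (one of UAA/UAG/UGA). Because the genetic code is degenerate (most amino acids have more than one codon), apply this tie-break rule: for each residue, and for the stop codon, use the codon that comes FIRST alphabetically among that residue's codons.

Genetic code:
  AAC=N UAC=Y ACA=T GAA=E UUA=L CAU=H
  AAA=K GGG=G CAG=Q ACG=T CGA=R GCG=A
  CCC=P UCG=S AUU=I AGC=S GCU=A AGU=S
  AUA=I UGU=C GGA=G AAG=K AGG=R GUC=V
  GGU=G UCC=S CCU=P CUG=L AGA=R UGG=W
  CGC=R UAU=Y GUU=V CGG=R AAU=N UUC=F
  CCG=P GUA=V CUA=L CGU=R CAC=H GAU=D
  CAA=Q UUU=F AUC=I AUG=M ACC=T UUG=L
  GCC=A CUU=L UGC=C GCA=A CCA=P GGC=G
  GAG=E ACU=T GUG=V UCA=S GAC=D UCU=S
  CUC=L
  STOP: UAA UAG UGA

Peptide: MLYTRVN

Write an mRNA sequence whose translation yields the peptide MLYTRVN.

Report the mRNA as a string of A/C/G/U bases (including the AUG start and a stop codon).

residue 1: M -> AUG (start codon)
residue 2: L codons sorted = CUA,CUC,CUG,CUU,UUA,UUG -> pick first = CUA
residue 3: Y codons sorted = UAC,UAU -> pick first = UAC
residue 4: T codons sorted = ACA,ACC,ACG,ACU -> pick first = ACA
residue 5: R codons sorted = AGA,AGG,CGA,CGC,CGG,CGU -> pick first = AGA
residue 6: V codons sorted = GUA,GUC,GUG,GUU -> pick first = GUA
residue 7: N codons sorted = AAC,AAU -> pick first = AAC
terminator: stop codons sorted = UAA,UAG,UGA -> pick first = UAA

Answer: mRNA: AUGCUAUACACAAGAGUAAACUAA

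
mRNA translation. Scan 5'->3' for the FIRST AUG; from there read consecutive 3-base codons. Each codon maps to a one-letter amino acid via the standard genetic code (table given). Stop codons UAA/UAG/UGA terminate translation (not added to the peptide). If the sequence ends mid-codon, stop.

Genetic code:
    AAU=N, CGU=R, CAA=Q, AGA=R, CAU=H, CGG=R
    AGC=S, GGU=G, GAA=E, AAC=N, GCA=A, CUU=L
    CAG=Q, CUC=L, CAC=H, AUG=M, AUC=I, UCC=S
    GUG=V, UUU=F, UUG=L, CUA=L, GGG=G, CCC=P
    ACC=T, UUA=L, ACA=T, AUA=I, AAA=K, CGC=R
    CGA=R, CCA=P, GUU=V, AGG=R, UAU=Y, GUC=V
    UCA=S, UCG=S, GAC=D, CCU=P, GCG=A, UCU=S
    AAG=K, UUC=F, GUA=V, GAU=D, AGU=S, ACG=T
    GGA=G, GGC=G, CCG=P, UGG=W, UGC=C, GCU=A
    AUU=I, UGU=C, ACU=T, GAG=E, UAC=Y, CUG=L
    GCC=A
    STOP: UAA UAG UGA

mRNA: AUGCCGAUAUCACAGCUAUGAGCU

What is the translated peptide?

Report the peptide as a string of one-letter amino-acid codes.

Answer: MPISQL

Derivation:
start AUG at pos 0
pos 0: AUG -> M; peptide=M
pos 3: CCG -> P; peptide=MP
pos 6: AUA -> I; peptide=MPI
pos 9: UCA -> S; peptide=MPIS
pos 12: CAG -> Q; peptide=MPISQ
pos 15: CUA -> L; peptide=MPISQL
pos 18: UGA -> STOP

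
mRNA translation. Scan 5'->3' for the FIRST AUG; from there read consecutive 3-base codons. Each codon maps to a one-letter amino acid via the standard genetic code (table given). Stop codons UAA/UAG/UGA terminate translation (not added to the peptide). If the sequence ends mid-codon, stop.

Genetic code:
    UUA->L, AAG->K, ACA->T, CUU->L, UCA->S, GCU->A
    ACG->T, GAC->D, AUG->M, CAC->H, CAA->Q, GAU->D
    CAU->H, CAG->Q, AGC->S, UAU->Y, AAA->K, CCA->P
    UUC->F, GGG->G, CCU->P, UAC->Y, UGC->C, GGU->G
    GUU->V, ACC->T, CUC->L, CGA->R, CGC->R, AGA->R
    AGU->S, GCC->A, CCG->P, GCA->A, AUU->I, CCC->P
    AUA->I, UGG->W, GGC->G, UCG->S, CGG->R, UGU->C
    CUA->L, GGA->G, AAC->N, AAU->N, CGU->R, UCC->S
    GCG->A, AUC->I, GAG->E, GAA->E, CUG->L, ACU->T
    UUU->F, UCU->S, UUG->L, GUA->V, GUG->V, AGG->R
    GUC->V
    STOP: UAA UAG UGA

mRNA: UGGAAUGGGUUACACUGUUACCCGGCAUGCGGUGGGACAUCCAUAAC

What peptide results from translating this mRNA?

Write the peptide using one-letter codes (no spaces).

Answer: MGYTVTRHAVGHP

Derivation:
start AUG at pos 4
pos 4: AUG -> M; peptide=M
pos 7: GGU -> G; peptide=MG
pos 10: UAC -> Y; peptide=MGY
pos 13: ACU -> T; peptide=MGYT
pos 16: GUU -> V; peptide=MGYTV
pos 19: ACC -> T; peptide=MGYTVT
pos 22: CGG -> R; peptide=MGYTVTR
pos 25: CAU -> H; peptide=MGYTVTRH
pos 28: GCG -> A; peptide=MGYTVTRHA
pos 31: GUG -> V; peptide=MGYTVTRHAV
pos 34: GGA -> G; peptide=MGYTVTRHAVG
pos 37: CAU -> H; peptide=MGYTVTRHAVGH
pos 40: CCA -> P; peptide=MGYTVTRHAVGHP
pos 43: UAA -> STOP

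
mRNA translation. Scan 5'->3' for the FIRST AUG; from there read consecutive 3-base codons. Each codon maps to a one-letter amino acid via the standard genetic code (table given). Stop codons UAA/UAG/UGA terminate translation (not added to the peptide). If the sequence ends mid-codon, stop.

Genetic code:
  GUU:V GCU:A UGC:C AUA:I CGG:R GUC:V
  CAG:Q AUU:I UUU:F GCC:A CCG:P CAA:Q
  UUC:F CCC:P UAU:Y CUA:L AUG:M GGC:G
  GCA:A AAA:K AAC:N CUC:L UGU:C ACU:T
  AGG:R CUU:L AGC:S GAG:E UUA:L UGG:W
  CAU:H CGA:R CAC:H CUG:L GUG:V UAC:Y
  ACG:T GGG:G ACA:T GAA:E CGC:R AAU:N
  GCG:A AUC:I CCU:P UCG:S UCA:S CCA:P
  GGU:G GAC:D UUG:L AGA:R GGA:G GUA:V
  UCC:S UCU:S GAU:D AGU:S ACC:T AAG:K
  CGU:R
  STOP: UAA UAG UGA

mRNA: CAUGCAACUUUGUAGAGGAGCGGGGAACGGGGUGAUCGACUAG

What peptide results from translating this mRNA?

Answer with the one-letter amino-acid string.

Answer: MQLCRGAGNGVID

Derivation:
start AUG at pos 1
pos 1: AUG -> M; peptide=M
pos 4: CAA -> Q; peptide=MQ
pos 7: CUU -> L; peptide=MQL
pos 10: UGU -> C; peptide=MQLC
pos 13: AGA -> R; peptide=MQLCR
pos 16: GGA -> G; peptide=MQLCRG
pos 19: GCG -> A; peptide=MQLCRGA
pos 22: GGG -> G; peptide=MQLCRGAG
pos 25: AAC -> N; peptide=MQLCRGAGN
pos 28: GGG -> G; peptide=MQLCRGAGNG
pos 31: GUG -> V; peptide=MQLCRGAGNGV
pos 34: AUC -> I; peptide=MQLCRGAGNGVI
pos 37: GAC -> D; peptide=MQLCRGAGNGVID
pos 40: UAG -> STOP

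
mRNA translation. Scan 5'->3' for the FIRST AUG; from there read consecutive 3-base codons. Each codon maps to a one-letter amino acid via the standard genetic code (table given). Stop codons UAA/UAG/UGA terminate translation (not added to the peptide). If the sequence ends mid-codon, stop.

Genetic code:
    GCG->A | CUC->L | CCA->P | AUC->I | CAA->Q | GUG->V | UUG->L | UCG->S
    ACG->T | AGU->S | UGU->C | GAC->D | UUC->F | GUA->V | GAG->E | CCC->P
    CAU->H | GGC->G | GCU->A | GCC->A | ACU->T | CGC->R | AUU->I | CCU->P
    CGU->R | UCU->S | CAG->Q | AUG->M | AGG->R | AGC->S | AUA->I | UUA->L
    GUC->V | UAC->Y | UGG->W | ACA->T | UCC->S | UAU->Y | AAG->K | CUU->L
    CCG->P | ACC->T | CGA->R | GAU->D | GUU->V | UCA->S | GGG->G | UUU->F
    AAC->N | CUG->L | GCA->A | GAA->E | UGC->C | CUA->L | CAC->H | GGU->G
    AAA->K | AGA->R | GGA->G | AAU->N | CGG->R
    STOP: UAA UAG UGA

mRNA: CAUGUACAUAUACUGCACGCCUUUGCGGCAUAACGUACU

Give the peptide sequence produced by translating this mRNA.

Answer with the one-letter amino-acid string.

Answer: MYIYCTPLRHNV

Derivation:
start AUG at pos 1
pos 1: AUG -> M; peptide=M
pos 4: UAC -> Y; peptide=MY
pos 7: AUA -> I; peptide=MYI
pos 10: UAC -> Y; peptide=MYIY
pos 13: UGC -> C; peptide=MYIYC
pos 16: ACG -> T; peptide=MYIYCT
pos 19: CCU -> P; peptide=MYIYCTP
pos 22: UUG -> L; peptide=MYIYCTPL
pos 25: CGG -> R; peptide=MYIYCTPLR
pos 28: CAU -> H; peptide=MYIYCTPLRH
pos 31: AAC -> N; peptide=MYIYCTPLRHN
pos 34: GUA -> V; peptide=MYIYCTPLRHNV
pos 37: only 2 nt remain (<3), stop (end of mRNA)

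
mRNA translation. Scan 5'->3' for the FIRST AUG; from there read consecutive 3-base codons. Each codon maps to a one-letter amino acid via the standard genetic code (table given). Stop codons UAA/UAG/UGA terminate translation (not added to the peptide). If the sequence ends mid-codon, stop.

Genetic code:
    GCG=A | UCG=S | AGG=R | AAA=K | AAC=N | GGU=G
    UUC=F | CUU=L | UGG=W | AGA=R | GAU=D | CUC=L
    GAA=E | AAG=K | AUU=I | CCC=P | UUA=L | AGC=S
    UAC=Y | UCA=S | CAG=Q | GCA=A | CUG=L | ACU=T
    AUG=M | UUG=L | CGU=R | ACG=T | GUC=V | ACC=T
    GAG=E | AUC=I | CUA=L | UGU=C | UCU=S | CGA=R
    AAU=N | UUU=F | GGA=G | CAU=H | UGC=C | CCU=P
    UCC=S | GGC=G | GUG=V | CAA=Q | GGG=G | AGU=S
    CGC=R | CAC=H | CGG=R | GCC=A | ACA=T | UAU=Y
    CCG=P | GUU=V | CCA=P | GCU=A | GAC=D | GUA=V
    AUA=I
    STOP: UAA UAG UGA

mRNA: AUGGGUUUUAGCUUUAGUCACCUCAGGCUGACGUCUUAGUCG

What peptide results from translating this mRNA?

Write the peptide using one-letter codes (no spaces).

start AUG at pos 0
pos 0: AUG -> M; peptide=M
pos 3: GGU -> G; peptide=MG
pos 6: UUU -> F; peptide=MGF
pos 9: AGC -> S; peptide=MGFS
pos 12: UUU -> F; peptide=MGFSF
pos 15: AGU -> S; peptide=MGFSFS
pos 18: CAC -> H; peptide=MGFSFSH
pos 21: CUC -> L; peptide=MGFSFSHL
pos 24: AGG -> R; peptide=MGFSFSHLR
pos 27: CUG -> L; peptide=MGFSFSHLRL
pos 30: ACG -> T; peptide=MGFSFSHLRLT
pos 33: UCU -> S; peptide=MGFSFSHLRLTS
pos 36: UAG -> STOP

Answer: MGFSFSHLRLTS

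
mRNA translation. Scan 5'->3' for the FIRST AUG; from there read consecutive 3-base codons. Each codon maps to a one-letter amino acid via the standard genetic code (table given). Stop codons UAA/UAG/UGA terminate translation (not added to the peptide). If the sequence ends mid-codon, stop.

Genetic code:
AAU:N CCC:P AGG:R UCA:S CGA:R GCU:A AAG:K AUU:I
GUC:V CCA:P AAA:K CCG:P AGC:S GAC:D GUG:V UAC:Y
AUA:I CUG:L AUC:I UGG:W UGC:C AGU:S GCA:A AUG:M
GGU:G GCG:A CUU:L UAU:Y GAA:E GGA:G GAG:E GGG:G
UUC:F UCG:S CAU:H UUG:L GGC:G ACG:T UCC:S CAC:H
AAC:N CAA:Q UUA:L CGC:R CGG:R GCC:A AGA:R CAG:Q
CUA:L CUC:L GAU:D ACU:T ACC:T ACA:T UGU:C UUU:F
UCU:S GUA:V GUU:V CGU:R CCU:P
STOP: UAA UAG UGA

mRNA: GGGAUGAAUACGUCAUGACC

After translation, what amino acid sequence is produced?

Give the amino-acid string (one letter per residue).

start AUG at pos 3
pos 3: AUG -> M; peptide=M
pos 6: AAU -> N; peptide=MN
pos 9: ACG -> T; peptide=MNT
pos 12: UCA -> S; peptide=MNTS
pos 15: UGA -> STOP

Answer: MNTS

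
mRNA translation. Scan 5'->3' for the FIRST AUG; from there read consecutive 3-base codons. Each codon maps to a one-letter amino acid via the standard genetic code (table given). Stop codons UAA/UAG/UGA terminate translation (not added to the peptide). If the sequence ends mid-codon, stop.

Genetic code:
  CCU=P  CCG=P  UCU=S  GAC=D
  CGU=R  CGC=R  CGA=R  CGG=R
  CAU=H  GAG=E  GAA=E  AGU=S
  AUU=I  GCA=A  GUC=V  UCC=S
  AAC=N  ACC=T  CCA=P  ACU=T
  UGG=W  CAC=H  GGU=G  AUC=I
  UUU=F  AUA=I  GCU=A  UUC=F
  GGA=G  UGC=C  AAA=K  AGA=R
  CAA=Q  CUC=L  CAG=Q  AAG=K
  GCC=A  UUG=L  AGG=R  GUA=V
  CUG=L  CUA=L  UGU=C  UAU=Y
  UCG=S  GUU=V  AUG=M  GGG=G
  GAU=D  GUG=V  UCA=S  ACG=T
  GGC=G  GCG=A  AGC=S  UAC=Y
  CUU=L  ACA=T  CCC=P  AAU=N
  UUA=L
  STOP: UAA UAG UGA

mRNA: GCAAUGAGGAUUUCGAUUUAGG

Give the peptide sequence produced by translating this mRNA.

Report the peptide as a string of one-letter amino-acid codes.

Answer: MRISI

Derivation:
start AUG at pos 3
pos 3: AUG -> M; peptide=M
pos 6: AGG -> R; peptide=MR
pos 9: AUU -> I; peptide=MRI
pos 12: UCG -> S; peptide=MRIS
pos 15: AUU -> I; peptide=MRISI
pos 18: UAG -> STOP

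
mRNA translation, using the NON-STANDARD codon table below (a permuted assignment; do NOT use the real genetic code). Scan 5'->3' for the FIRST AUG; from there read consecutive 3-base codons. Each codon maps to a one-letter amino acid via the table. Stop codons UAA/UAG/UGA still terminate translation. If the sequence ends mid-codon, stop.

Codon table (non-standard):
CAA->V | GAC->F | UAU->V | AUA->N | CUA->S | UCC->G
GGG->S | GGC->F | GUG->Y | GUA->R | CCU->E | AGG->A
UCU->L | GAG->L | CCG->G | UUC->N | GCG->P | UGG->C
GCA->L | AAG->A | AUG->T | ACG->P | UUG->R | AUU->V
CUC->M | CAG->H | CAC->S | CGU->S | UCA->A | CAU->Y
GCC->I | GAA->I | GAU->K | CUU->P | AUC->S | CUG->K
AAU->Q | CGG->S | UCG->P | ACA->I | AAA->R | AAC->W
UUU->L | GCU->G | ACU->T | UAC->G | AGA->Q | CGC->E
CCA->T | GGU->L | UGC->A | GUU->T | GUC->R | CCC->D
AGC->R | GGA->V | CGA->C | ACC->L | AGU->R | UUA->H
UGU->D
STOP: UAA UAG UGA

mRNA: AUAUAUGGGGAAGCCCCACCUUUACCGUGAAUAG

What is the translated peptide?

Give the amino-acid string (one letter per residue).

Answer: TSADSPGSI

Derivation:
start AUG at pos 4
pos 4: AUG -> T; peptide=T
pos 7: GGG -> S; peptide=TS
pos 10: AAG -> A; peptide=TSA
pos 13: CCC -> D; peptide=TSAD
pos 16: CAC -> S; peptide=TSADS
pos 19: CUU -> P; peptide=TSADSP
pos 22: UAC -> G; peptide=TSADSPG
pos 25: CGU -> S; peptide=TSADSPGS
pos 28: GAA -> I; peptide=TSADSPGSI
pos 31: UAG -> STOP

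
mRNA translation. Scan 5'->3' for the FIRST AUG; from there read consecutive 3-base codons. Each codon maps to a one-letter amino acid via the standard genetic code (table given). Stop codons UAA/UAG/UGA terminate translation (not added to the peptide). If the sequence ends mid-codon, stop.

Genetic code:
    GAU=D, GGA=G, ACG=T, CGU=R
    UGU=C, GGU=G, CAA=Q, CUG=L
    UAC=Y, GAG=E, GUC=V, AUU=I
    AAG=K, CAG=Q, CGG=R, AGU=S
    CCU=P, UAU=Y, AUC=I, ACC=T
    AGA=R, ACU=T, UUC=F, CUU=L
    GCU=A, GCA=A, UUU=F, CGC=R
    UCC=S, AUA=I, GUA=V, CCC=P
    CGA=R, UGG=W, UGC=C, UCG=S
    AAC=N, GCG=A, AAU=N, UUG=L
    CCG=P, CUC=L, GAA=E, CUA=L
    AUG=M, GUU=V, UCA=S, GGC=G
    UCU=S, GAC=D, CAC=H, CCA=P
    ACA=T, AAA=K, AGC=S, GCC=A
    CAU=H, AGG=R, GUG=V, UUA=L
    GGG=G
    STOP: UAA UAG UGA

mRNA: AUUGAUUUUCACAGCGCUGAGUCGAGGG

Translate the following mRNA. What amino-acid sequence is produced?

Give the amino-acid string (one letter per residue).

no AUG start codon found

Answer: (empty: no AUG start codon)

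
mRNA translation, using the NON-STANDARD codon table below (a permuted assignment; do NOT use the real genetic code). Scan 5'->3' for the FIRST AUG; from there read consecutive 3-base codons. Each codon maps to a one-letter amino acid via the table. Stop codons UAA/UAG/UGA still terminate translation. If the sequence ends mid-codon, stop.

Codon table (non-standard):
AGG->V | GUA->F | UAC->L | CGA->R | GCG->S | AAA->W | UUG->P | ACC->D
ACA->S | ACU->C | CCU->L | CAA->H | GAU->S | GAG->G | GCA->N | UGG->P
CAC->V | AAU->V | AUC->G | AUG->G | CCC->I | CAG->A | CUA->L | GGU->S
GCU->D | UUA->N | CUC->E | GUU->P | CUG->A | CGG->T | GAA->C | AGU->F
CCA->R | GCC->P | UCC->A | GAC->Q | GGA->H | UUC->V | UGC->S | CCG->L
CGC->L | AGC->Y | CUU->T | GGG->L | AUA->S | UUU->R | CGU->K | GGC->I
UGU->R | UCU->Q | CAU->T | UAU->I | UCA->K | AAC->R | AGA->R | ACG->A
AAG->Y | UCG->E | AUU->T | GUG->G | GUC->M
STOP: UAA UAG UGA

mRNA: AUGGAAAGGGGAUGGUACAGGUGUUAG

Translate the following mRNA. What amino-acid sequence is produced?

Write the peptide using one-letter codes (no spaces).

Answer: GCVHPLVR

Derivation:
start AUG at pos 0
pos 0: AUG -> G; peptide=G
pos 3: GAA -> C; peptide=GC
pos 6: AGG -> V; peptide=GCV
pos 9: GGA -> H; peptide=GCVH
pos 12: UGG -> P; peptide=GCVHP
pos 15: UAC -> L; peptide=GCVHPL
pos 18: AGG -> V; peptide=GCVHPLV
pos 21: UGU -> R; peptide=GCVHPLVR
pos 24: UAG -> STOP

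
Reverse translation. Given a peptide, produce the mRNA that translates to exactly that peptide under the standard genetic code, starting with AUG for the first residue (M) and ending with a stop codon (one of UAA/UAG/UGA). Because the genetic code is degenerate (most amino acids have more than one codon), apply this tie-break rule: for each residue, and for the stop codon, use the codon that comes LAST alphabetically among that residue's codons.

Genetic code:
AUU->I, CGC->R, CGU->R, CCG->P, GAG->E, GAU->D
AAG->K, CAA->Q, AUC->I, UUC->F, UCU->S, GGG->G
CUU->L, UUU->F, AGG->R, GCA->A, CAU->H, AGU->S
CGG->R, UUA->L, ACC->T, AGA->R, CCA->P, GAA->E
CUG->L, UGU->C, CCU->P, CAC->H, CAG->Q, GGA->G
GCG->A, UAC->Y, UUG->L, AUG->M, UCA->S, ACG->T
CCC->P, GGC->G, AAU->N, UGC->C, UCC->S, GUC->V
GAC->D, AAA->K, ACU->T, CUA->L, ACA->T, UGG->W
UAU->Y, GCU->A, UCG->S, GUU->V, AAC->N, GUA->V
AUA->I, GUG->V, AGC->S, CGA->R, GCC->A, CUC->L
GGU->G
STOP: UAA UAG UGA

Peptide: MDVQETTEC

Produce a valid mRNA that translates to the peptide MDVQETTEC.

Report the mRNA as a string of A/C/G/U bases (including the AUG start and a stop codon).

residue 1: M -> AUG (start codon)
residue 2: D codons sorted = GAC,GAU -> pick last = GAU
residue 3: V codons sorted = GUA,GUC,GUG,GUU -> pick last = GUU
residue 4: Q codons sorted = CAA,CAG -> pick last = CAG
residue 5: E codons sorted = GAA,GAG -> pick last = GAG
residue 6: T codons sorted = ACA,ACC,ACG,ACU -> pick last = ACU
residue 7: T codons sorted = ACA,ACC,ACG,ACU -> pick last = ACU
residue 8: E codons sorted = GAA,GAG -> pick last = GAG
residue 9: C codons sorted = UGC,UGU -> pick last = UGU
terminator: stop codons sorted = UAA,UAG,UGA -> pick last = UGA

Answer: mRNA: AUGGAUGUUCAGGAGACUACUGAGUGUUGA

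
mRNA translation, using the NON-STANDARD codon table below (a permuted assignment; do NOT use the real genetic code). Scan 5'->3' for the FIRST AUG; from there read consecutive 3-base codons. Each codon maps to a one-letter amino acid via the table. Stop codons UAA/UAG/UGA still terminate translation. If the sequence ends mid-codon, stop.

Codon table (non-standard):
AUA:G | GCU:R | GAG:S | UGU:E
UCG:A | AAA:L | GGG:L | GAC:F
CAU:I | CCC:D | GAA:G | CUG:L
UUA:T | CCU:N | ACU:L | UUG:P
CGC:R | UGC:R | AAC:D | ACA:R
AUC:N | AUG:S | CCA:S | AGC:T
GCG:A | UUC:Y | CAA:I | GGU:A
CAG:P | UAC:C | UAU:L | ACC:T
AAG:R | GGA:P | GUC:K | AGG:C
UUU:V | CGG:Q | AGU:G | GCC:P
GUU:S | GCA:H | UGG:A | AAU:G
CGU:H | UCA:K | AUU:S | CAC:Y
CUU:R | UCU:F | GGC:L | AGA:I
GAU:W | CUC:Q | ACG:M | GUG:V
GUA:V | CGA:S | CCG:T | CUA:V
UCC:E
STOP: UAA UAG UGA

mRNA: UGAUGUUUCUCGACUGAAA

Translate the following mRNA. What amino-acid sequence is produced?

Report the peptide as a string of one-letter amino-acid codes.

Answer: SVQF

Derivation:
start AUG at pos 2
pos 2: AUG -> S; peptide=S
pos 5: UUU -> V; peptide=SV
pos 8: CUC -> Q; peptide=SVQ
pos 11: GAC -> F; peptide=SVQF
pos 14: UGA -> STOP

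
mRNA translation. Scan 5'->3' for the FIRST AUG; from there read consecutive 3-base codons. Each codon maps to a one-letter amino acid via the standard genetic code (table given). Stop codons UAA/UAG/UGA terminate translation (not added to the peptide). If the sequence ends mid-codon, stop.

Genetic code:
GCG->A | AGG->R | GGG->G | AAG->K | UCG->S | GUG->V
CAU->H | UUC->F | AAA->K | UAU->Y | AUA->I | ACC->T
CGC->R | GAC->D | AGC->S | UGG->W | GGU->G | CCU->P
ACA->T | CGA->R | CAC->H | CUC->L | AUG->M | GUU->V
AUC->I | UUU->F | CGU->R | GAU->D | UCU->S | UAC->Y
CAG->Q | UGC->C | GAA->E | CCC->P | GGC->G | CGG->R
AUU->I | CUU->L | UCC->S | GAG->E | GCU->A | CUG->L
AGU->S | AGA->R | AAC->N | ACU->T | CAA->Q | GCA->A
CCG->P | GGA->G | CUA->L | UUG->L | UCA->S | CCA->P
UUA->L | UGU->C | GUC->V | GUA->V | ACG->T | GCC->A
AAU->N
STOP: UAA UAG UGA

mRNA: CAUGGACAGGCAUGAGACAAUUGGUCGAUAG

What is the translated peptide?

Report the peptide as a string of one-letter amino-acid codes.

Answer: MDRHETIGR

Derivation:
start AUG at pos 1
pos 1: AUG -> M; peptide=M
pos 4: GAC -> D; peptide=MD
pos 7: AGG -> R; peptide=MDR
pos 10: CAU -> H; peptide=MDRH
pos 13: GAG -> E; peptide=MDRHE
pos 16: ACA -> T; peptide=MDRHET
pos 19: AUU -> I; peptide=MDRHETI
pos 22: GGU -> G; peptide=MDRHETIG
pos 25: CGA -> R; peptide=MDRHETIGR
pos 28: UAG -> STOP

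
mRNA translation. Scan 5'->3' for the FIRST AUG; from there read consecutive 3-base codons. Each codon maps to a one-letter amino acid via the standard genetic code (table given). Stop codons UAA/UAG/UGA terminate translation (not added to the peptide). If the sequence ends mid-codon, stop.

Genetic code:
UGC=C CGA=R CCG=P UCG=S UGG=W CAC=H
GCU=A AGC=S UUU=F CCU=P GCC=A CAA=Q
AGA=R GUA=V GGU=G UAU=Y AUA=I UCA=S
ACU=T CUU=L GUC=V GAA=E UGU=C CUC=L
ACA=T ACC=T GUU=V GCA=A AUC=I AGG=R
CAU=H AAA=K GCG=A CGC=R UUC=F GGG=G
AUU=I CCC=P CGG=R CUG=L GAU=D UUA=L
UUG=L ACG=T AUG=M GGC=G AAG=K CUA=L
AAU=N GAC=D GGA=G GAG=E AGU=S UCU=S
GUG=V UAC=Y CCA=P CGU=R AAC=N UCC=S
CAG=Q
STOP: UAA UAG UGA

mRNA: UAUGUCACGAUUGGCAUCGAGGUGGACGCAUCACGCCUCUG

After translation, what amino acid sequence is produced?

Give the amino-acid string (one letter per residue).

Answer: MSRLASRWTHHAS

Derivation:
start AUG at pos 1
pos 1: AUG -> M; peptide=M
pos 4: UCA -> S; peptide=MS
pos 7: CGA -> R; peptide=MSR
pos 10: UUG -> L; peptide=MSRL
pos 13: GCA -> A; peptide=MSRLA
pos 16: UCG -> S; peptide=MSRLAS
pos 19: AGG -> R; peptide=MSRLASR
pos 22: UGG -> W; peptide=MSRLASRW
pos 25: ACG -> T; peptide=MSRLASRWT
pos 28: CAU -> H; peptide=MSRLASRWTH
pos 31: CAC -> H; peptide=MSRLASRWTHH
pos 34: GCC -> A; peptide=MSRLASRWTHHA
pos 37: UCU -> S; peptide=MSRLASRWTHHAS
pos 40: only 1 nt remain (<3), stop (end of mRNA)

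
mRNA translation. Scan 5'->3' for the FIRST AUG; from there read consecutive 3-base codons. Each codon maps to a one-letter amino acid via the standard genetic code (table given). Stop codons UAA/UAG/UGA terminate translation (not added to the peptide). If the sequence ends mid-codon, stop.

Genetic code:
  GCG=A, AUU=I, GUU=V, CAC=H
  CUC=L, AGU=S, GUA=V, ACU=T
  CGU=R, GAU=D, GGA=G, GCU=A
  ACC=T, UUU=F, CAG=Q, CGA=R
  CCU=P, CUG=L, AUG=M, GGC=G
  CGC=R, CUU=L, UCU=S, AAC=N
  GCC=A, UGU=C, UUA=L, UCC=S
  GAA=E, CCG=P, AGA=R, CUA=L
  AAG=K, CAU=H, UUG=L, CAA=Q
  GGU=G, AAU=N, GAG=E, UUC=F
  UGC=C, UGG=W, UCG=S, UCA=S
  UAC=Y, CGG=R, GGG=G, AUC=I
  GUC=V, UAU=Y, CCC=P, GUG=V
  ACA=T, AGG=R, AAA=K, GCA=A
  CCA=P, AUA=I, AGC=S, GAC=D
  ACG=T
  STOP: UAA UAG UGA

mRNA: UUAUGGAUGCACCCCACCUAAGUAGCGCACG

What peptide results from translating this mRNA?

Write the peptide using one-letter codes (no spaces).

Answer: MDAPHLSSA

Derivation:
start AUG at pos 2
pos 2: AUG -> M; peptide=M
pos 5: GAU -> D; peptide=MD
pos 8: GCA -> A; peptide=MDA
pos 11: CCC -> P; peptide=MDAP
pos 14: CAC -> H; peptide=MDAPH
pos 17: CUA -> L; peptide=MDAPHL
pos 20: AGU -> S; peptide=MDAPHLS
pos 23: AGC -> S; peptide=MDAPHLSS
pos 26: GCA -> A; peptide=MDAPHLSSA
pos 29: only 2 nt remain (<3), stop (end of mRNA)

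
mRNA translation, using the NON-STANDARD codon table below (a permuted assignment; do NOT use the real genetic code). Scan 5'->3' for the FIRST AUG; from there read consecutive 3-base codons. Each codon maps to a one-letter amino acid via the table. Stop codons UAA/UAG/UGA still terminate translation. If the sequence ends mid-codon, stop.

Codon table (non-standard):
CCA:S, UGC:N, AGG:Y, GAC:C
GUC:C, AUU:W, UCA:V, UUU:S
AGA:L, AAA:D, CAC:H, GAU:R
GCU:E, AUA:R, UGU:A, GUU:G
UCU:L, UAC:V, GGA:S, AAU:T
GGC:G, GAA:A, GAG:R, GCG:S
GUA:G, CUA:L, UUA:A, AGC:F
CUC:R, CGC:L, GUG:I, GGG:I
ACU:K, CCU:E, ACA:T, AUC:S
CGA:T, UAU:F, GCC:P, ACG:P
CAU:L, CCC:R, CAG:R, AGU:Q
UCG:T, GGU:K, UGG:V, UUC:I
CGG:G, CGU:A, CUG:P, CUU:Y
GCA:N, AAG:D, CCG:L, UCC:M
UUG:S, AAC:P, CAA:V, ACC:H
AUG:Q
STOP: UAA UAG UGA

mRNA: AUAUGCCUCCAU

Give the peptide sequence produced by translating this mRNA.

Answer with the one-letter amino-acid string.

Answer: QES

Derivation:
start AUG at pos 2
pos 2: AUG -> Q; peptide=Q
pos 5: CCU -> E; peptide=QE
pos 8: CCA -> S; peptide=QES
pos 11: only 1 nt remain (<3), stop (end of mRNA)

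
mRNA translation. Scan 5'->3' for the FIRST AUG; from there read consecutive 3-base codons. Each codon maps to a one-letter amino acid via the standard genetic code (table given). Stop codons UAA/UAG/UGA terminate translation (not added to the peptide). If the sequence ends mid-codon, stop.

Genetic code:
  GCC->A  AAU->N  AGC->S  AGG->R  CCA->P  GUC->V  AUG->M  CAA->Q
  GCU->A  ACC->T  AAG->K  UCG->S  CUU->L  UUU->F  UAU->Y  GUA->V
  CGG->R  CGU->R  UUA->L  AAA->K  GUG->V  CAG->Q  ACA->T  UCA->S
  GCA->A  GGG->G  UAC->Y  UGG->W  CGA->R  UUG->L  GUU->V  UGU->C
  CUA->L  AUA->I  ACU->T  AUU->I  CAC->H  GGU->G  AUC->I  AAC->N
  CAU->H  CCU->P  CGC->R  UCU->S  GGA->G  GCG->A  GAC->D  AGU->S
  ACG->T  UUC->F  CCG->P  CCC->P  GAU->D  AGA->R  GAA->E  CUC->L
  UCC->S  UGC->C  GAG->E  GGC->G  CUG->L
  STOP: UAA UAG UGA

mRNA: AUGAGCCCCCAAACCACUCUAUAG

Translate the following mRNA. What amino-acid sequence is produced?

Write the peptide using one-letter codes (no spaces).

start AUG at pos 0
pos 0: AUG -> M; peptide=M
pos 3: AGC -> S; peptide=MS
pos 6: CCC -> P; peptide=MSP
pos 9: CAA -> Q; peptide=MSPQ
pos 12: ACC -> T; peptide=MSPQT
pos 15: ACU -> T; peptide=MSPQTT
pos 18: CUA -> L; peptide=MSPQTTL
pos 21: UAG -> STOP

Answer: MSPQTTL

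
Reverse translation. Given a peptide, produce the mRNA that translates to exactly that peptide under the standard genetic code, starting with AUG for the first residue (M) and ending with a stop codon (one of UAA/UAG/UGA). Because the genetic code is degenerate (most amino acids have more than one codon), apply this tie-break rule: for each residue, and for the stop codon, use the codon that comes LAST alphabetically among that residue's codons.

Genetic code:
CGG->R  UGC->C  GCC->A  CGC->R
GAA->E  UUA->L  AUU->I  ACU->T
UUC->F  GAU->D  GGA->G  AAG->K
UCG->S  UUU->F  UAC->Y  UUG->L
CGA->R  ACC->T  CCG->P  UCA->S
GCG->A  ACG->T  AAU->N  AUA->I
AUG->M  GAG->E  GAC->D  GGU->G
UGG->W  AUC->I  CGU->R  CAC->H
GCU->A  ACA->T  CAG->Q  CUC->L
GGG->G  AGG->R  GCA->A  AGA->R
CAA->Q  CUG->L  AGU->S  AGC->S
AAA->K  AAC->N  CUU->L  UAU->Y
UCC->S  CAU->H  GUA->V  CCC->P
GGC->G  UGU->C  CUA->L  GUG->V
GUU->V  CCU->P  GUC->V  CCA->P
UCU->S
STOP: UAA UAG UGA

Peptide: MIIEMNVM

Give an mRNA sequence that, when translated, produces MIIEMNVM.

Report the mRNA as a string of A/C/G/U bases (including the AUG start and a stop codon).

residue 1: M -> AUG (start codon)
residue 2: I codons sorted = AUA,AUC,AUU -> pick last = AUU
residue 3: I codons sorted = AUA,AUC,AUU -> pick last = AUU
residue 4: E codons sorted = GAA,GAG -> pick last = GAG
residue 5: M -> AUG (only codon)
residue 6: N codons sorted = AAC,AAU -> pick last = AAU
residue 7: V codons sorted = GUA,GUC,GUG,GUU -> pick last = GUU
residue 8: M -> AUG (only codon)
terminator: stop codons sorted = UAA,UAG,UGA -> pick last = UGA

Answer: mRNA: AUGAUUAUUGAGAUGAAUGUUAUGUGA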